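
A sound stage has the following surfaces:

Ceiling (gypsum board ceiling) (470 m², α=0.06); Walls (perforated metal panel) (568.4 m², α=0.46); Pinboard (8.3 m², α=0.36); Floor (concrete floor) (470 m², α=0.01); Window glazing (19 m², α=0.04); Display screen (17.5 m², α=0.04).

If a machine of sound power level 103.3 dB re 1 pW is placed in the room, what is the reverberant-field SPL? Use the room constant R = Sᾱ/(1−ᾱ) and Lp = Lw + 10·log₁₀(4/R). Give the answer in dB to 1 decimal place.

Σ(Sᵢαᵢ) = 470×0.06 + 568.4×0.46 + 8.3×0.36 + 470×0.01 + 19×0.04 + 17.5×0.04 = 298.812; total area S = 1553.2 m².
ᾱ = 0.1924, so room constant R = A/(1−ᾱ) = 370.000 m².
Lp = Lw + 10 log₁₀(4/R) = 103.3 -19.66 = 83.6 dB.

83.6 dB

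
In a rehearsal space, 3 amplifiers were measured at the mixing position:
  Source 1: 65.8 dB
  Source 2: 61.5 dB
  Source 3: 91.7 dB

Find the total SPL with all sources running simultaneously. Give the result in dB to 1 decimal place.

Sum in the linear (power) domain: Σ 10^(Lᵢ/10) = 10^(65.8/10) + 10^(61.5/10) + 10^(91.7/10) = 1.484e+09.
Combined level = 10 log₁₀(1.484e+09) = 91.7 dB.

91.7 dB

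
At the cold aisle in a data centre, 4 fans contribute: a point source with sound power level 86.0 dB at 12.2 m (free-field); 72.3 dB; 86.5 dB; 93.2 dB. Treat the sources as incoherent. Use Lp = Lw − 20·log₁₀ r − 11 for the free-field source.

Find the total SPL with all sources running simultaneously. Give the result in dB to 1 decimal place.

Source at 12.2 m: Lp = 86.0 − 20·log₁₀(12.2) − 11 = 53.3 dB.
Σ 10^(Lᵢ/10) = 2.553e+09.
Back to dB: 10·log₁₀ Σ = 94.1 dB.

94.1 dB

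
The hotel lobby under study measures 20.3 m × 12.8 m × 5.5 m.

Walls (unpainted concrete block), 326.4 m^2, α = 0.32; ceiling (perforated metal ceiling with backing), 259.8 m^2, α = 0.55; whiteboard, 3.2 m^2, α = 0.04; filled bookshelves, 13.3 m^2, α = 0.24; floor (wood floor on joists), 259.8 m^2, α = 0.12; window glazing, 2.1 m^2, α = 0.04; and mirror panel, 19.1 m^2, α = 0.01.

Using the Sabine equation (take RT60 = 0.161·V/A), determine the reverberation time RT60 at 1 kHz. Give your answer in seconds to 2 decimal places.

0.82 seconds

Summing Sᵢαᵢ: 104.448 + 142.890 + 0.128 + 3.192 + 31.176 + 0.084 + 0.191 → A = 282.109 sabins.
Room volume: 1429.12 m³.
RT60 = 0.161 · V / A = 0.161 × 1429.12 / 282.109 = 0.82 s.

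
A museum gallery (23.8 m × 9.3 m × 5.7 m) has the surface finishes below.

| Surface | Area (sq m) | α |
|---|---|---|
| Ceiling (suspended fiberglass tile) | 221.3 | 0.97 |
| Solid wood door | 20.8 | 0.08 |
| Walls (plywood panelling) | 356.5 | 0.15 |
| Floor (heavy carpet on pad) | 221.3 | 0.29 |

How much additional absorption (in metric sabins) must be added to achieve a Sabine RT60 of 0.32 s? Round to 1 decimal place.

300.8 sabins

Summing Sᵢαᵢ: 214.661 + 1.664 + 53.475 + 64.177 → A₁ = 333.977 sabins.
For T = 0.32 s, need A₂ = 0.161·V/T = 0.161·1261.638/0.32 = 634.762 sabins.
ΔA = A₂ − A₁ = 634.762 − 333.977 = 300.8 sabins.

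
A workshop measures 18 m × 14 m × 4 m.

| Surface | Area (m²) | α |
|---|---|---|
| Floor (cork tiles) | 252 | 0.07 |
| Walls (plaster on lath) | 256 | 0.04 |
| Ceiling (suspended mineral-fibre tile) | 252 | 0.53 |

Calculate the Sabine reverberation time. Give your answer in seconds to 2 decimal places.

Equivalent absorption area: A = 252*0.07 + 256*0.04 + 252*0.53 = 161.440 m².
V = 18·14·4 = 1008 m³.
RT60 = 0.161 · V / A = 0.161 × 1008 / 161.440 = 1.01 s.

1.01 sec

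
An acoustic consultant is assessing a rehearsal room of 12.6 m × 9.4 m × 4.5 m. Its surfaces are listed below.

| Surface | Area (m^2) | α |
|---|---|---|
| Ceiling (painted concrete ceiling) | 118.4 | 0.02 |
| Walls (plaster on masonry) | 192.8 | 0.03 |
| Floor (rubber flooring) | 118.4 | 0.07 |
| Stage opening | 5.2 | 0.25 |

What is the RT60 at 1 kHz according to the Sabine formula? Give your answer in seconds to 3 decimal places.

Total absorption A = 118.4·0.02 + 192.8·0.03 + 118.4·0.07 + 5.2·0.25
  = 2.368 + 5.784 + 8.288 + 1.300 = 17.740 m^2 sabins.
Room volume: 532.98 m³.
RT60 = 0.161 · V / A = 0.161 × 532.98 / 17.740 = 4.837 s.

4.837 seconds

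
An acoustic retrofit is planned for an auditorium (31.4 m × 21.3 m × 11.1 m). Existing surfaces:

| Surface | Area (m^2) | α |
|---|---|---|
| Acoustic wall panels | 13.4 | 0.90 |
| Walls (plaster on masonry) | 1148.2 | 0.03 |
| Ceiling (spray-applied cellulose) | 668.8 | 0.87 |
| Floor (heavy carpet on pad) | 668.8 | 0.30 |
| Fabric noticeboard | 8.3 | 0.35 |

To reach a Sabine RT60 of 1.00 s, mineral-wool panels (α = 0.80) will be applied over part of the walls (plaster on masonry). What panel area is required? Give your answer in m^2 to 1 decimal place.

Summing Sᵢαᵢ: 12.060 + 34.446 + 581.856 + 200.640 + 2.905 → A₁ = 831.907 sabins.
V = 7423.902 m³. Target absorption A₂ = 0.161 × 7423.902 / 1.00 = 1195.248 sabins.
ΔA needed = 1195.248 − 831.907 = 363.341 sabins.
Net gain per m^2: Δα = 0.80 − 0.03 = 0.77.
Panel area = 363.341 / 0.77 = 471.9 m^2.

471.9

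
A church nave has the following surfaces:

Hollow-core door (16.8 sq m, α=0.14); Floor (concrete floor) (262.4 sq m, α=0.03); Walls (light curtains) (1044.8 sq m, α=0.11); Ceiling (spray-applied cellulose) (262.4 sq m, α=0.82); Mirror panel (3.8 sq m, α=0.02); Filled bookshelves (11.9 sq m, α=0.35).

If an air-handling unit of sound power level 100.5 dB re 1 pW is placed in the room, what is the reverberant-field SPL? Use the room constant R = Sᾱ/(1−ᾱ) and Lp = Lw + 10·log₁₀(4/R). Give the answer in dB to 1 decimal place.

A = 344.561 sabins; S = 1602.1 sq m.
ᾱ = 344.561/1602.1 = 0.2151; R = Sᾱ/(1−ᾱ) = 344.561/(1−0.2151) = 438.987 sq m.
Lp = 100.5 + 10·log₁₀(4/438.987) = 100.5 + (-20.40) = 80.1 dB.

80.1 dB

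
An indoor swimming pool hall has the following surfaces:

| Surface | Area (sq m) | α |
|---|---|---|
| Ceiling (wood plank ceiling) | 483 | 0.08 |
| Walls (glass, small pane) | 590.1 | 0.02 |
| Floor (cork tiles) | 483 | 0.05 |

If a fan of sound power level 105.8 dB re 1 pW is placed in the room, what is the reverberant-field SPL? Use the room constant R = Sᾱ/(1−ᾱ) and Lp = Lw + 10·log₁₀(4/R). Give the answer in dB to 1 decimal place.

A = 74.592 sabins; S = 1556.1 sq m.
ᾱ = 0.0479, so room constant R = A/(1−ᾱ) = 78.345 sq m.
Lp = 105.8 + 10·log₁₀(4/78.345) = 105.8 + (-12.92) = 92.9 dB.

92.9 dB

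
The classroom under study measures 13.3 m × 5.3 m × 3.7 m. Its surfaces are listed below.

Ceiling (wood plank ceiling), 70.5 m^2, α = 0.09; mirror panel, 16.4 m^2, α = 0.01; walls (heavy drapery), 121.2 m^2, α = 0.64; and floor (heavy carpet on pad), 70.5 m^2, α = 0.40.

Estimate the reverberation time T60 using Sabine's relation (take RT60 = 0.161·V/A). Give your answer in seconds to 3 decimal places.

0.374 s

A = Σ Sᵢαᵢ = 70.5×0.09 + 16.4×0.01 + 121.2×0.64 + 70.5×0.40 = 112.277 sabins.
Volume V = 13.3 × 5.3 × 3.7 = 260.813 m³.
T = 0.161 V/A = 0.161·260.813/112.277 = 0.374 s.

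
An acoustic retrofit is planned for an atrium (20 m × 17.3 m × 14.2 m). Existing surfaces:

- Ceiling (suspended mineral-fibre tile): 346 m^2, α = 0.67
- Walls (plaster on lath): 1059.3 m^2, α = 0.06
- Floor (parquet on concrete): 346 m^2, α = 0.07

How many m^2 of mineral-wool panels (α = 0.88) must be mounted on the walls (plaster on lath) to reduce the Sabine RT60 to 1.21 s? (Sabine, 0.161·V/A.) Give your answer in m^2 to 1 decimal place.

Total absorption A₁ = 346*0.67 + 1059.3*0.06 + 346*0.07
  = 231.820 + 63.558 + 24.220 = 319.598 m^2 sabins.
Required A₂ = 0.161·4913.2/1.21 = 653.740 sabins.
Absorption to add: 653.740 − 319.598 = 334.142 sabins.
Net gain per m^2: Δα = 0.88 − 0.06 = 0.82.
Panel area = 334.142 / 0.82 = 407.5 m^2.

407.5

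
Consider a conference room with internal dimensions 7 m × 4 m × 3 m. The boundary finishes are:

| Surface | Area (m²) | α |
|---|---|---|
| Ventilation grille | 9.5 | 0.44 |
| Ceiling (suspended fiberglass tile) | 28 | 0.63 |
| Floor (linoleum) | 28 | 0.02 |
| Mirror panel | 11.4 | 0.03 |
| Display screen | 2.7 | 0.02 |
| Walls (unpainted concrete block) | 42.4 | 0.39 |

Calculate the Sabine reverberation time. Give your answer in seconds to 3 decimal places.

0.344 sec

Summing Sᵢαᵢ: 4.180 + 17.640 + 0.560 + 0.342 + 0.054 + 16.536 → A = 39.312 sabins.
Volume V = 7 × 4 × 3 = 84 m³.
T = 0.161 V/A = 0.161·84/39.312 = 0.344 s.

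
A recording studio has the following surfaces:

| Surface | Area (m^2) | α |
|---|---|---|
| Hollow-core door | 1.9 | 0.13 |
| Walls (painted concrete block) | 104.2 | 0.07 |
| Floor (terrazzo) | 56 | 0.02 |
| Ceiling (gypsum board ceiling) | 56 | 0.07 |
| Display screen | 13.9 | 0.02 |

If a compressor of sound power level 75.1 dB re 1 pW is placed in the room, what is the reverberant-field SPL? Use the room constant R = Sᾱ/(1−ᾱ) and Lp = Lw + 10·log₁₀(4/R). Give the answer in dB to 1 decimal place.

Σ(Sᵢαᵢ) = 1.9×0.13 + 104.2×0.07 + 56×0.02 + 56×0.07 + 13.9×0.02 = 12.859; total area S = 232.0 m^2.
ᾱ = 0.0554, so room constant R = A/(1−ᾱ) = 13.613 m^2.
Lp = Lw + 10 log₁₀(4/R) = 75.1 -5.32 = 69.8 dB.

69.8 dB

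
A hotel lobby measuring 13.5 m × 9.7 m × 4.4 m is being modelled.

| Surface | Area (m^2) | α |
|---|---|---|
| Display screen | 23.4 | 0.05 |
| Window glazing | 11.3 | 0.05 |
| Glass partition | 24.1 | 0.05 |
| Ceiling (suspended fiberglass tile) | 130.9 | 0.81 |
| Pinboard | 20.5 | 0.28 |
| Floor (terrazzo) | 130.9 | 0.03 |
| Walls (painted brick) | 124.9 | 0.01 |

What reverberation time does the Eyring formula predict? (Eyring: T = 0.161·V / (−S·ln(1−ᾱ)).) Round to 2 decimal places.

0.67 s

Total surface area S = 23.4 + 11.3 + 24.1 + 130.9 + 20.5 + 130.9 + 124.9 = 466.0 m^2.
Absorption A = 23.4×0.05 + 11.3×0.05 + 24.1×0.05 + 130.9×0.81 + 20.5×0.28 + 130.9×0.03 + 124.9×0.01 = 119.885 sabins.
Mean coefficient ᾱ = A/S = 0.2573.
Eyring denominator: −S ln(1−ᾱ) = 138.618.
V = 13.5 × 9.7 × 4.4 = 576.18 m³.
RT60 = 0.161 × 576.18 / 138.618 = 0.67 s.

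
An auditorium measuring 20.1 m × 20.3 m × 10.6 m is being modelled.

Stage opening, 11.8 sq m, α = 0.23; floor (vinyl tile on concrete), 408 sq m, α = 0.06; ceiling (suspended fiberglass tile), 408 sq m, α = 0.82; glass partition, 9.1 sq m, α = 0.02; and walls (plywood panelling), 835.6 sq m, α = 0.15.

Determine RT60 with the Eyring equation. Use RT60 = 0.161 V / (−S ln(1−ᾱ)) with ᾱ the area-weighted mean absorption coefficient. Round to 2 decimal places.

Total surface area S = 11.8 + 408 + 408 + 9.1 + 835.6 = 1672.5 sq m.
Absorption A = 11.8×0.23 + 408×0.06 + 408×0.82 + 9.1×0.02 + 835.6×0.15 = 487.276 sabins.
Mean coefficient ᾱ = A/S = 0.2913.
Eyring denominator: −S ln(1−ᾱ) = 575.880.
V = 20.1 × 20.3 × 10.6 = 4325.118 m³.
T = 0.161·V/[−S·ln(1−ᾱ)] = 0.161·4325.118/575.880 = 1.21 s.

1.21 seconds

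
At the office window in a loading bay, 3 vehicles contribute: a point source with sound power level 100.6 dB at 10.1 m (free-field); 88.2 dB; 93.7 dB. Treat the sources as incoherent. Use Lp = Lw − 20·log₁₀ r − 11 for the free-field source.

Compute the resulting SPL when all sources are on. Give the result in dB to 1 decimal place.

Source at 10.1 m: Lp = 100.6 − 20·log₁₀(10.1) − 11 = 69.5 dB.
Converting to relative power and adding: 10^(69.5/10) + 10^(88.2/10) + 10^(93.7/10) = 3.014e+09.
Back to dB: 10·log₁₀ Σ = 94.8 dB.

94.8 dB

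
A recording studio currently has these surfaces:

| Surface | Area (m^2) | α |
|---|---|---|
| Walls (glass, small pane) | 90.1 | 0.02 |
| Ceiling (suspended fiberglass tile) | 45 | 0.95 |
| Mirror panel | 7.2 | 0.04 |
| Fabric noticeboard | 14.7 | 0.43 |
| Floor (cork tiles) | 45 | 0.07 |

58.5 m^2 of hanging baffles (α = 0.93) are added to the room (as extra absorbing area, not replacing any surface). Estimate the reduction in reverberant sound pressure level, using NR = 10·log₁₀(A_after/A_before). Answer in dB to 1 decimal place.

Equivalent absorption area: A_before = 90.1×0.02 + 45×0.95 + 7.2×0.04 + 14.7×0.43 + 45×0.07 = 54.311 m^2.
Added absorption = 58.5 × 0.93 = 54.405 sabins.
A_after = 54.311 + 54.405 = 108.716 sabins.
NR = 10·log₁₀(108.716/54.311) = 3.0 dB.

3.0 dB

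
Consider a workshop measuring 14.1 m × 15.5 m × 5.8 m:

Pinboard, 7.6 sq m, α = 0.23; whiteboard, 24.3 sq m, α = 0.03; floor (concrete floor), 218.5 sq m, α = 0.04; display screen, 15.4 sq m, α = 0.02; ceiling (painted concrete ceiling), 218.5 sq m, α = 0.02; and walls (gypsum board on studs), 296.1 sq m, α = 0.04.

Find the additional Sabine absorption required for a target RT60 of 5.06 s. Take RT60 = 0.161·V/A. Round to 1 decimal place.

12.6 sabins

A₁ = Σ Sᵢαᵢ = 7.6·0.23 + 24.3·0.03 + 218.5·0.04 + 15.4·0.02 + 218.5·0.02 + 296.1·0.04 = 27.739 sabins.
Target A₂ = 0.161·1267.59/5.06 = 40.332 sabins (V = 1267.59 m³).
Additional absorption ΔA = 40.332 − 27.739 = 12.6 sabins.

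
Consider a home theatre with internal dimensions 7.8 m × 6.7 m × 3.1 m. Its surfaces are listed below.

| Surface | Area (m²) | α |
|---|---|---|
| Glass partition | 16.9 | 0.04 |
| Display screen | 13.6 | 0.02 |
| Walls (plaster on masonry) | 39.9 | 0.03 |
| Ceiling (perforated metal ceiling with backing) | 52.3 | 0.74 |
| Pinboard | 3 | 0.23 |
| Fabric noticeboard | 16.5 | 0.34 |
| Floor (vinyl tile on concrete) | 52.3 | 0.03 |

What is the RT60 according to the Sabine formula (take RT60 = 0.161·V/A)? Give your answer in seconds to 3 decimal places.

Total absorption A = 16.9×0.04 + 13.6×0.02 + 39.9×0.03 + 52.3×0.74 + 3×0.23 + 16.5×0.34 + 52.3×0.03
  = 0.676 + 0.272 + 1.197 + 38.702 + 0.690 + 5.610 + 1.569 = 48.716 m² sabins.
V = 7.8·6.7·3.1 = 162.006 m³.
RT60 = 0.161 · V / A = 0.161 × 162.006 / 48.716 = 0.535 s.

0.535 sec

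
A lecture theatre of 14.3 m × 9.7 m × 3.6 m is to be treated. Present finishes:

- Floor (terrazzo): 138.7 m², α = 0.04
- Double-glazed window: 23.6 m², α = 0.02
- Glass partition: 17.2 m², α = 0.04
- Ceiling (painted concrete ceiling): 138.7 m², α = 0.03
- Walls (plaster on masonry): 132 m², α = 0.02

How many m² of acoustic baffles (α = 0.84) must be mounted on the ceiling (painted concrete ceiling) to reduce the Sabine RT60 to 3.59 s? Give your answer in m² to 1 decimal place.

11.0

Summing Sᵢαᵢ: 5.548 + 0.472 + 0.688 + 4.161 + 2.640 → A₁ = 13.509 sabins.
V = 499.356 m³. Target absorption A₂ = 0.161 × 499.356 / 3.59 = 22.395 sabins.
Absorption to add: 22.395 − 13.509 = 8.886 sabins.
Net gain per m²: Δα = 0.84 − 0.03 = 0.81.
Panel area = 8.886 / 0.81 = 11.0 m².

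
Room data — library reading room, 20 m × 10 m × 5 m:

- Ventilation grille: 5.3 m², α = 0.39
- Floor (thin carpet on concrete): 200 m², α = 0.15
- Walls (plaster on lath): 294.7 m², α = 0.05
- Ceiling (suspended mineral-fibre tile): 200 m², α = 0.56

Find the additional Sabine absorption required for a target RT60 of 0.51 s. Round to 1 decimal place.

A₁ = Σ Sᵢαᵢ = 5.3×0.39 + 200×0.15 + 294.7×0.05 + 200×0.56 = 158.802 sabins.
V = 1000 m³. Required absorption A₂ = 0.161 × 1000 / 0.51 = 315.686 sabins.
Shortfall: 315.686 − 158.802 = 156.9 sabins.

156.9 sabins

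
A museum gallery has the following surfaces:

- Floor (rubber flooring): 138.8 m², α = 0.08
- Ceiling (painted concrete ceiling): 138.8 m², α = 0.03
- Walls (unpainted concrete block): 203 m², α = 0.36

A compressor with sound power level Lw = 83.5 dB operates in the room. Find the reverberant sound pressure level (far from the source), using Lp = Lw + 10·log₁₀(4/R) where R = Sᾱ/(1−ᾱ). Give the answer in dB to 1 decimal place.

69.2 dB

Σ(Sᵢαᵢ) = 138.8·0.08 + 138.8·0.03 + 203·0.36 = 88.348; total area S = 480.6 m².
ᾱ = 88.348/480.6 = 0.1838; R = Sᾱ/(1−ᾱ) = 88.348/(1−0.1838) = 108.243 m².
Lp = 83.5 + 10·log₁₀(4/108.243) = 83.5 + (-14.32) = 69.2 dB.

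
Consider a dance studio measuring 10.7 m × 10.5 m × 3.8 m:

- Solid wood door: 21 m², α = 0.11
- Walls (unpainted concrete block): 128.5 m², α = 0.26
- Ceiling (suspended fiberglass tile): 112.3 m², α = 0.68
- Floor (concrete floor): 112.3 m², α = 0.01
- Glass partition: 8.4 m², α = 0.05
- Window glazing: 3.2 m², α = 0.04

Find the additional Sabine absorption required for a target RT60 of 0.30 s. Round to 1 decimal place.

Total absorption A₁ = 21×0.11 + 128.5×0.26 + 112.3×0.68 + 112.3×0.01 + 8.4×0.05 + 3.2×0.04
  = 2.310 + 33.410 + 76.364 + 1.123 + 0.420 + 0.128 = 113.755 m² sabins.
V = 426.93 m³. Required absorption A₂ = 0.161 × 426.93 / 0.30 = 229.119 sabins.
ΔA = A₂ − A₁ = 229.119 − 113.755 = 115.4 sabins.

115.4 sabins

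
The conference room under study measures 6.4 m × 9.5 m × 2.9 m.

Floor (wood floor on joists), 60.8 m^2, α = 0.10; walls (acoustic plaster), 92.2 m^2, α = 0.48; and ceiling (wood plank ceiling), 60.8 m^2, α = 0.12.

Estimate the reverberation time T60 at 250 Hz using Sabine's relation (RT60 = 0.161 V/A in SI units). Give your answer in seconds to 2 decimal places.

Total absorption A = 60.8·0.10 + 92.2·0.48 + 60.8·0.12
  = 6.080 + 44.256 + 7.296 = 57.632 m^2 sabins.
Volume V = 6.4 × 9.5 × 2.9 = 176.32 m³.
RT60 = 0.161 · V / A = 0.161 × 176.32 / 57.632 = 0.49 s.

0.49 s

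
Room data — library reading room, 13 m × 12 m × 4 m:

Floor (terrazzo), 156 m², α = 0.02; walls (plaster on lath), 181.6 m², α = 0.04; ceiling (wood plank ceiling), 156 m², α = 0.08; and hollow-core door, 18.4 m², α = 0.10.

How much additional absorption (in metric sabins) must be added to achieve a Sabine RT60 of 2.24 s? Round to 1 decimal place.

20.1 sabins

Summing Sᵢαᵢ: 3.120 + 7.264 + 12.480 + 1.840 → A₁ = 24.704 sabins.
For T = 2.24 s, need A₂ = 0.161·V/T = 0.161·624/2.24 = 44.850 sabins.
Shortfall: 44.850 − 24.704 = 20.1 sabins.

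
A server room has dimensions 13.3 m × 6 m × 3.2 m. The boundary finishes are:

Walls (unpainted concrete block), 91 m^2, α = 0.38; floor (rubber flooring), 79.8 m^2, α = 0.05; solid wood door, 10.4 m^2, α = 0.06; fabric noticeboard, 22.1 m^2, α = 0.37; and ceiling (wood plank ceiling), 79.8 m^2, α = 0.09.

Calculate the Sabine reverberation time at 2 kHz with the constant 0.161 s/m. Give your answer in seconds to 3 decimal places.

0.754 s

Total absorption A = 91·0.38 + 79.8·0.05 + 10.4·0.06 + 22.1·0.37 + 79.8·0.09
  = 34.580 + 3.990 + 0.624 + 8.177 + 7.182 = 54.553 m^2 sabins.
Room volume: 255.36 m³.
T = 0.161 V/A = 0.161·255.36/54.553 = 0.754 s.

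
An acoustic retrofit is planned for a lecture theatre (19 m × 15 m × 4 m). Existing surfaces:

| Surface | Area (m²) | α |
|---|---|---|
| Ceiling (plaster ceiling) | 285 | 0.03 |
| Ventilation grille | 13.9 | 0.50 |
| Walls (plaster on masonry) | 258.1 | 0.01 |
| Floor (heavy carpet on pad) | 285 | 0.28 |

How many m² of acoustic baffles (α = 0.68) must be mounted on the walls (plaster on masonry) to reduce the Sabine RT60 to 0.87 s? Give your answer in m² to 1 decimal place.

168.8

Summing Sᵢαᵢ: 8.550 + 6.950 + 2.581 + 79.800 → A₁ = 97.881 sabins.
V = 1140 m³. Target absorption A₂ = 0.161 × 1140 / 0.87 = 210.966 sabins.
ΔA needed = 210.966 − 97.881 = 113.085 sabins.
Net gain per m²: Δα = 0.68 − 0.01 = 0.67.
Area = ΔA/Δα = 113.085/0.67 = 168.8 m².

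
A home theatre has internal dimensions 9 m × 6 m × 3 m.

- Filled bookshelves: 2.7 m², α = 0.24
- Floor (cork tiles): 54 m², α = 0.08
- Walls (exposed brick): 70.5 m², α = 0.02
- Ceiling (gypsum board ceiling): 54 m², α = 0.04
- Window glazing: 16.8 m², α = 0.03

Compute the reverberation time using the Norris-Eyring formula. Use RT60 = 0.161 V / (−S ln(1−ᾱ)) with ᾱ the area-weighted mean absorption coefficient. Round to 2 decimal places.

2.82 s

Total surface area S = 2.7 + 54 + 70.5 + 54 + 16.8 = 198.0 m².
Absorption A = 2.7×0.24 + 54×0.08 + 70.5×0.02 + 54×0.04 + 16.8×0.03 = 9.042 sabins.
ᾱ = 9.042 / 198.0 = 0.0457.
Eyring denominator: −S ln(1−ᾱ) = 9.262.
V = 9 × 6 × 3 = 162 m³.
RT60 = 0.161 × 162 / 9.262 = 2.82 s.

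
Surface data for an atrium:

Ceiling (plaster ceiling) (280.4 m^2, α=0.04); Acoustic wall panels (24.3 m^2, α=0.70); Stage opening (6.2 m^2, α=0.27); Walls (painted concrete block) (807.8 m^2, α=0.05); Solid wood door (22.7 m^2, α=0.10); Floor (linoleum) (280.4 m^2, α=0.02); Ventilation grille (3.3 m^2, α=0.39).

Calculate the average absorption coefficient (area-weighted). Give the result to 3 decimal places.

0.056

Total surface area S = 1425.1 m^2.
Σ(Sᵢαᵢ) = 280.4×0.04 + 24.3×0.70 + 6.2×0.27 + 807.8×0.05 + 22.7×0.10 + 280.4×0.02 + 3.3×0.39 = 79.455.
ᾱ = A/S = 0.056.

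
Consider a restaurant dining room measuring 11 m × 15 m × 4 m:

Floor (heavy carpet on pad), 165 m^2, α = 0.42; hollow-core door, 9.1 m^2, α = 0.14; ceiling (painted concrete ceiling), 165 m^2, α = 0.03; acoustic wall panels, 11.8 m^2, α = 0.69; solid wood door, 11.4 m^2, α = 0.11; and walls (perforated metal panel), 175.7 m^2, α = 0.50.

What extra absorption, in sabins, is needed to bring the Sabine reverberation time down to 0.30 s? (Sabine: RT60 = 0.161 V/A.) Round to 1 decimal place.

181.4 sabins

Equivalent absorption area: A₁ = 165*0.42 + 9.1*0.14 + 165*0.03 + 11.8*0.69 + 11.4*0.11 + 175.7*0.50 = 172.770 m^2.
V = 660 m³. Required absorption A₂ = 0.161 × 660 / 0.30 = 354.200 sabins.
Shortfall: 354.200 − 172.770 = 181.4 sabins.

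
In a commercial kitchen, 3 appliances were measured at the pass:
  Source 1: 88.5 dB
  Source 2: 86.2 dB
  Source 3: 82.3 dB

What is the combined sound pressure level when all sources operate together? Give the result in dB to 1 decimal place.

Σ 10^(Lᵢ/10) = 1.295e+09.
L_total = 10·log₁₀(1.295e+09) = 91.1 dB.

91.1 dB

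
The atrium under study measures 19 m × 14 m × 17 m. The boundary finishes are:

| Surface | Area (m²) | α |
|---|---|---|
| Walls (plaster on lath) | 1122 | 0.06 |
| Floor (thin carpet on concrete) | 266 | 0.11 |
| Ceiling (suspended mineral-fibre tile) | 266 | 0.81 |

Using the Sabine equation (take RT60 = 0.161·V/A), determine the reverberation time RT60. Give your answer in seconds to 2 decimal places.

2.33 seconds

Total absorption A = 1122×0.06 + 266×0.11 + 266×0.81
  = 67.320 + 29.260 + 215.460 = 312.040 m² sabins.
V = 19·14·17 = 4522 m³.
RT60 = 0.161 · V / A = 0.161 × 4522 / 312.040 = 2.33 s.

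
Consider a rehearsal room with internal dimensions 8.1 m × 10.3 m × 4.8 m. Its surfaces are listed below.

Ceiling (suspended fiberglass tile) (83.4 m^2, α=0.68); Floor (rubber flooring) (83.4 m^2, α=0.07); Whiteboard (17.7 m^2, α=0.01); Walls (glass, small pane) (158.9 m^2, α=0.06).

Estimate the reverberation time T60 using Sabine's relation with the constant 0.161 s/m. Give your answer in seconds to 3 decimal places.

0.892 s

Equivalent absorption area: A = 83.4·0.68 + 83.4·0.07 + 17.7·0.01 + 158.9·0.06 = 72.261 m^2.
Room volume: 400.464 m³.
RT60 = 0.161 · V / A = 0.161 × 400.464 / 72.261 = 0.892 s.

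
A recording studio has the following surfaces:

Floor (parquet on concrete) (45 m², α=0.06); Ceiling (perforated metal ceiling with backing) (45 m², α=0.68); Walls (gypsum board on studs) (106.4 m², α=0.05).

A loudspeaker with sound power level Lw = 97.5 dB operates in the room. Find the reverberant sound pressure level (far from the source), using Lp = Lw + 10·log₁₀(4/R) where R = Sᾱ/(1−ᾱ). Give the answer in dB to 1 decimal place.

86.7 dB

Σ(Sᵢαᵢ) = 45·0.06 + 45·0.68 + 106.4·0.05 = 38.620; total area S = 196.4 m².
ᾱ = 38.620/196.4 = 0.1966; R = Sᾱ/(1−ᾱ) = 38.620/(1−0.1966) = 48.071 m².
Lp = 97.5 + 10·log₁₀(4/48.071) = 97.5 + (-10.80) = 86.7 dB.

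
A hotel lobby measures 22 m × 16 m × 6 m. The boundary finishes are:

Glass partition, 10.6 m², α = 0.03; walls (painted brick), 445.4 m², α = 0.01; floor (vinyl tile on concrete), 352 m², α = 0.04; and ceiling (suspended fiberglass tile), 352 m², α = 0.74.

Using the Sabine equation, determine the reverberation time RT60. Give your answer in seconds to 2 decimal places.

A = Σ Sᵢαᵢ = 10.6×0.03 + 445.4×0.01 + 352×0.04 + 352×0.74 = 279.332 sabins.
Room volume: 2112 m³.
RT60 = 0.161 · V / A = 0.161 × 2112 / 279.332 = 1.22 s.

1.22 sec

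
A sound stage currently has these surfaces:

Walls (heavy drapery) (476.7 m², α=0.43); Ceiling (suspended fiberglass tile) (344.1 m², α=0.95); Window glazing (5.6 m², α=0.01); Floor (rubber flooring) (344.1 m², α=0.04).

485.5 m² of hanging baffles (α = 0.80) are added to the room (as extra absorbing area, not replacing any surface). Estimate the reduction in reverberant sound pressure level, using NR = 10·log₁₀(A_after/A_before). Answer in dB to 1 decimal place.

2.3 dB

Total absorption A_before = 476.7×0.43 + 344.1×0.95 + 5.6×0.01 + 344.1×0.04
  = 204.981 + 326.895 + 0.056 + 13.764 = 545.696 m² sabins.
Added absorption = 485.5 × 0.80 = 388.400 sabins.
New total A_after = 934.096 sabins.
NR = 10·log₁₀(934.096/545.696) = 2.3 dB.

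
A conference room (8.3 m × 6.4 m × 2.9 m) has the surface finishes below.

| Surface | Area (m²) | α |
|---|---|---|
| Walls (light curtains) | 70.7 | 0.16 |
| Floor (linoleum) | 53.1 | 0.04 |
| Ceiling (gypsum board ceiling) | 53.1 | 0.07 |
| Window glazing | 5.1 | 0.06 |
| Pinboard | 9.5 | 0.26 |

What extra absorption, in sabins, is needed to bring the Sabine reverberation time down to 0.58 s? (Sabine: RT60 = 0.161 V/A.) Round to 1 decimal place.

Summing Sᵢαᵢ: 11.312 + 2.124 + 3.717 + 0.306 + 2.470 → A₁ = 19.929 sabins.
Target A₂ = 0.161·154.048/0.58 = 42.762 sabins (V = 154.048 m³).
Shortfall: 42.762 − 19.929 = 22.8 sabins.

22.8 sabins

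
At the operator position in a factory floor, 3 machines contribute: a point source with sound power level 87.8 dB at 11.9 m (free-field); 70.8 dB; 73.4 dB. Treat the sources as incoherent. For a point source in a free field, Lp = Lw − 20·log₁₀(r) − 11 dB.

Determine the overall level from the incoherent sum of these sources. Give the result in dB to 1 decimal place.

75.3 dB

Source at 11.9 m: Lp = 87.8 − 20·log₁₀(11.9) − 11 = 55.3 dB.
Σ 10^(Lᵢ/10) = 3.424e+07.
Combined level = 10 log₁₀(3.424e+07) = 75.3 dB.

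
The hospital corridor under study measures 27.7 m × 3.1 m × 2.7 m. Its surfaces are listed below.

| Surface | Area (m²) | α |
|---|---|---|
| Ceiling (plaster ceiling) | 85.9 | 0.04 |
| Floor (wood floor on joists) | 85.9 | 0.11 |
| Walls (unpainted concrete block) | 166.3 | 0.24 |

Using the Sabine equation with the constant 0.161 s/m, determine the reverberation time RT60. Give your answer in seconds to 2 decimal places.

Total absorption A = 85.9×0.04 + 85.9×0.11 + 166.3×0.24
  = 3.436 + 9.449 + 39.912 = 52.797 m² sabins.
Volume V = 27.7 × 3.1 × 2.7 = 231.849 m³.
T = 0.161 V/A = 0.161·231.849/52.797 = 0.71 s.

0.71 s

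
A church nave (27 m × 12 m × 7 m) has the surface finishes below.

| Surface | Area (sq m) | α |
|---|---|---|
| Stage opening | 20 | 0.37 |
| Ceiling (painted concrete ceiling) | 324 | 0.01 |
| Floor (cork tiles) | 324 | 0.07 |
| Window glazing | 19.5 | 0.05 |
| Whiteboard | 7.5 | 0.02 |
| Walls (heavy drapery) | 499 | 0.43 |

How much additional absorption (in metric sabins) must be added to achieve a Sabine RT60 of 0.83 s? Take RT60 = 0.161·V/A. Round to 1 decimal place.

Summing Sᵢαᵢ: 7.400 + 3.240 + 22.680 + 0.975 + 0.150 + 214.570 → A₁ = 249.015 sabins.
V = 2268 m³. Required absorption A₂ = 0.161 × 2268 / 0.83 = 439.937 sabins.
Shortfall: 439.937 − 249.015 = 190.9 sabins.

190.9 sabins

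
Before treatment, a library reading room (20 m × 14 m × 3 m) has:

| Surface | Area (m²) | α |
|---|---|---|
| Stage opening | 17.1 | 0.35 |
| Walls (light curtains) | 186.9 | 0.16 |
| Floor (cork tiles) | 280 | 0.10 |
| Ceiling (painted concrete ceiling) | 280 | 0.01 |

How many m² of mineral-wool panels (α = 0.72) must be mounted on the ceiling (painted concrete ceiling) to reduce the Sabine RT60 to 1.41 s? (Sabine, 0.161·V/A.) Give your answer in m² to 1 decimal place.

A₁ = Σ Sᵢαᵢ = 17.1*0.35 + 186.9*0.16 + 280*0.10 + 280*0.01 = 66.689 sabins.
Required A₂ = 0.161·840/1.41 = 95.915 sabins.
ΔA needed = 95.915 − 66.689 = 29.226 sabins.
Each m² of panel replacing the ceiling (painted concrete ceiling) adds (0.72 − 0.01) = 0.71 sabins.
Area = ΔA/Δα = 29.226/0.71 = 41.2 m².

41.2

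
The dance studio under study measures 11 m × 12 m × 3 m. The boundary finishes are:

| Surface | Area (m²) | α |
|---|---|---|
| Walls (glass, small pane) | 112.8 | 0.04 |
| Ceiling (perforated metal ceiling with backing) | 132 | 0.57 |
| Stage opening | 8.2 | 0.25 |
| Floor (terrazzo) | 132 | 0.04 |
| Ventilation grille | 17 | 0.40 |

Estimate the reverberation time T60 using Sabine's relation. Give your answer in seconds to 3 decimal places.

0.679 sec

Equivalent absorption area: A = 112.8·0.04 + 132·0.57 + 8.2·0.25 + 132·0.04 + 17·0.40 = 93.882 m².
Room volume: 396 m³.
Sabine: RT60 = 0.161 × 396 / 93.882 = 0.679 s.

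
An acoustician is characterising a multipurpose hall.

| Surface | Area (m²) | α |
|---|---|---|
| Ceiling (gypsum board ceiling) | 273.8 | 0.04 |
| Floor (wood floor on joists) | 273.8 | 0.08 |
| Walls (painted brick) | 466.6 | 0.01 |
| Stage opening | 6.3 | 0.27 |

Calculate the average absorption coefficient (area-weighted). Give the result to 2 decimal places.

0.04

Total surface area S = 1020.5 m².
Σ(Sᵢαᵢ) = 273.8·0.04 + 273.8·0.08 + 466.6·0.01 + 6.3·0.27 = 39.223.
ᾱ = A/S = 0.04.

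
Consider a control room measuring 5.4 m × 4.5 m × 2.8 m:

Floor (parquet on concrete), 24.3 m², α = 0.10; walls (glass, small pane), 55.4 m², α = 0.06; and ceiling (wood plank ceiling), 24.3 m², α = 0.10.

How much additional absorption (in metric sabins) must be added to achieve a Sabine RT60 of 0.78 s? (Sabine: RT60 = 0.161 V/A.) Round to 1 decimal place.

5.9 sabins

A₁ = Σ Sᵢαᵢ = 24.3×0.10 + 55.4×0.06 + 24.3×0.10 = 8.184 sabins.
For T = 0.78 s, need A₂ = 0.161·V/T = 0.161·68.04/0.78 = 14.044 sabins.
ΔA = A₂ − A₁ = 14.044 − 8.184 = 5.9 sabins.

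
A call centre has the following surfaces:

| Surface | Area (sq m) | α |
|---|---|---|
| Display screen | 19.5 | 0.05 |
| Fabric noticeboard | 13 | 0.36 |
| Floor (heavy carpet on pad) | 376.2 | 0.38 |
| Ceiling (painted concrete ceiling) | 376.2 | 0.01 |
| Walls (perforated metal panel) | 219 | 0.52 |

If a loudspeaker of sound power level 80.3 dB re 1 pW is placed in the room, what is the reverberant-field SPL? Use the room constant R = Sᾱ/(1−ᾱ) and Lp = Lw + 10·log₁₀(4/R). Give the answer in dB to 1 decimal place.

Σ(Sᵢαᵢ) = 19.5·0.05 + 13·0.36 + 376.2·0.38 + 376.2·0.01 + 219·0.52 = 266.253; total area S = 1003.9 sq m.
ᾱ = 266.253/1003.9 = 0.2652; R = Sᾱ/(1−ᾱ) = 266.253/(1−0.2652) = 362.348 sq m.
Lp = 80.3 + 10·log₁₀(4/362.348) = 80.3 + (-19.57) = 60.7 dB.

60.7 dB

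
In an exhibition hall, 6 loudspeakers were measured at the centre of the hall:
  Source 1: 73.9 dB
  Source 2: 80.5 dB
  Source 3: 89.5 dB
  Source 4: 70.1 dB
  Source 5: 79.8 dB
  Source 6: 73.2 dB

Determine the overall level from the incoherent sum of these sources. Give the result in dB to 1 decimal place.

90.6 dB

Converting to relative power and adding: 10^(73.9/10) + 10^(80.5/10) + 10^(89.5/10) + 10^(70.1/10) + 10^(79.8/10) + 10^(73.2/10) = 1.155e+09.
Combined level = 10 log₁₀(1.155e+09) = 90.6 dB.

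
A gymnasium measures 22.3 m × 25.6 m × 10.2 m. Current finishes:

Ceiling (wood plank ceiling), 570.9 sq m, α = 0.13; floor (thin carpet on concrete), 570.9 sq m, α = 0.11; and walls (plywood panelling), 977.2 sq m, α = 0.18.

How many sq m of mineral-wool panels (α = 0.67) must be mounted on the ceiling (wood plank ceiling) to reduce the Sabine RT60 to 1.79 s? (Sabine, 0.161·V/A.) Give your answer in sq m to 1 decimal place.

A₁ = Σ Sᵢαᵢ = 570.9·0.13 + 570.9·0.11 + 977.2·0.18 = 312.912 sabins.
Required A₂ = 0.161·5822.976/1.79 = 523.743 sabins.
Absorption to add: 523.743 − 312.912 = 210.831 sabins.
Each sq m of panel replacing the ceiling (wood plank ceiling) adds (0.67 − 0.13) = 0.54 sabins.
Panel area = 210.831 / 0.54 = 390.4 sq m.

390.4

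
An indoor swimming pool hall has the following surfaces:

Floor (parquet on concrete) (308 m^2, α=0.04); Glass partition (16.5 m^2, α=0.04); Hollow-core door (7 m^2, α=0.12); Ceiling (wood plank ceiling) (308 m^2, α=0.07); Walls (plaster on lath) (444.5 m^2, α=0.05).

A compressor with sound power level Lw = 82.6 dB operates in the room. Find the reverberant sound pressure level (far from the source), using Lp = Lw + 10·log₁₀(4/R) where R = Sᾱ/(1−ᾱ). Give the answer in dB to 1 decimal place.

A = 57.605 sabins; S = 1084.0 m^2.
ᾱ = 0.0531, so room constant R = A/(1−ᾱ) = 60.835 m^2.
Lp = 82.6 + 10·log₁₀(4/60.835) = 82.6 + (-11.82) = 70.8 dB.

70.8 dB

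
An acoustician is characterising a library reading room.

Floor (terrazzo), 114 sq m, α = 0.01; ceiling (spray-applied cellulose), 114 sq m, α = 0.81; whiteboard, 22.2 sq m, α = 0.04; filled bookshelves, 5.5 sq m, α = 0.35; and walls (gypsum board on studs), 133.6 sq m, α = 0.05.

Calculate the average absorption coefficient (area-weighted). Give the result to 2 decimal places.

0.26

S = Σ Sᵢ = 114 + 114 + 22.2 + 5.5 + 133.6 = 389.3 sq m.
A = 114*0.01 + 114*0.81 + 22.2*0.04 + 5.5*0.35 + 133.6*0.05 = 102.973 sabins.
ᾱ = A/S = 0.26.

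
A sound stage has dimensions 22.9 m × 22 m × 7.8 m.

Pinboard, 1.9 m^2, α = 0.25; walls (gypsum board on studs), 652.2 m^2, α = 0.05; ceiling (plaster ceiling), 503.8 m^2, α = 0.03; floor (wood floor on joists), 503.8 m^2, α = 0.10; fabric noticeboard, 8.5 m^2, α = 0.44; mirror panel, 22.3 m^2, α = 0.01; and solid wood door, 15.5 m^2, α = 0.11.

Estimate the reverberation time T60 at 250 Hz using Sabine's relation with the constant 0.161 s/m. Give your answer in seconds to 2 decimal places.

Total absorption A = 1.9×0.25 + 652.2×0.05 + 503.8×0.03 + 503.8×0.10 + 8.5×0.44 + 22.3×0.01 + 15.5×0.11
  = 0.475 + 32.610 + 15.114 + 50.380 + 3.740 + 0.223 + 1.705 = 104.247 m^2 sabins.
Volume V = 22.9 × 22 × 7.8 = 3929.64 m³.
Sabine: RT60 = 0.161 × 3929.64 / 104.247 = 6.07 s.

6.07 seconds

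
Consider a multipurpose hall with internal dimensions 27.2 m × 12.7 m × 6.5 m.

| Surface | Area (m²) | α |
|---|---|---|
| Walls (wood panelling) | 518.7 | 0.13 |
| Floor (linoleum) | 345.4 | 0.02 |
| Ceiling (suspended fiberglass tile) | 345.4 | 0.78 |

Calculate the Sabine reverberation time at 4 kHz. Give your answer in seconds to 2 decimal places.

Total absorption A = 518.7·0.13 + 345.4·0.02 + 345.4·0.78
  = 67.431 + 6.908 + 269.412 = 343.751 m² sabins.
V = 27.2·12.7·6.5 = 2245.36 m³.
Sabine: RT60 = 0.161 × 2245.36 / 343.751 = 1.05 s.

1.05 seconds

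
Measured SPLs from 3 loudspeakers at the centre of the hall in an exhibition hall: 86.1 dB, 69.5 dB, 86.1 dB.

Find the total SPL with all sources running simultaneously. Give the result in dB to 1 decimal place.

89.2 dB

Converting to relative power and adding: 10^(86.1/10) + 10^(69.5/10) + 10^(86.1/10) = 8.237e+08.
Back to dB: 10·log₁₀ Σ = 89.2 dB.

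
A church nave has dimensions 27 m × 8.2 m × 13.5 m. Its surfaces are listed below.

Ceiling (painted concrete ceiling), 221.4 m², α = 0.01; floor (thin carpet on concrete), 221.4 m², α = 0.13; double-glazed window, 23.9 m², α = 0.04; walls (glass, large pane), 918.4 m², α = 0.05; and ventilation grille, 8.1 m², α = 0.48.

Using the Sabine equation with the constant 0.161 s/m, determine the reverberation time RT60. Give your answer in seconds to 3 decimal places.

5.886 seconds

Summing Sᵢαᵢ: 2.214 + 28.782 + 0.956 + 45.920 + 3.888 → A = 81.760 sabins.
Volume V = 27 × 8.2 × 13.5 = 2988.9 m³.
T = 0.161 V/A = 0.161·2988.9/81.760 = 5.886 s.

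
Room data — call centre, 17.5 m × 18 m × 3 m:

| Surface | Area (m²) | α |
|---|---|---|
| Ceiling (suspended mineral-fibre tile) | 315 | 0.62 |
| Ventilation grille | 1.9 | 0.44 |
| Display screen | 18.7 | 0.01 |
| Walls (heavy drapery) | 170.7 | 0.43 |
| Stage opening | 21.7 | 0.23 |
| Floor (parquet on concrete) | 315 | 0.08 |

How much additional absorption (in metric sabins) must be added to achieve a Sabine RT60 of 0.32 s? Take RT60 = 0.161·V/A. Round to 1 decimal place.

Equivalent absorption area: A₁ = 315*0.62 + 1.9*0.44 + 18.7*0.01 + 170.7*0.43 + 21.7*0.23 + 315*0.08 = 299.915 m².
Target A₂ = 0.161·945/0.32 = 475.453 sabins (V = 945 m³).
ΔA = A₂ − A₁ = 475.453 − 299.915 = 175.5 sabins.

175.5 sabins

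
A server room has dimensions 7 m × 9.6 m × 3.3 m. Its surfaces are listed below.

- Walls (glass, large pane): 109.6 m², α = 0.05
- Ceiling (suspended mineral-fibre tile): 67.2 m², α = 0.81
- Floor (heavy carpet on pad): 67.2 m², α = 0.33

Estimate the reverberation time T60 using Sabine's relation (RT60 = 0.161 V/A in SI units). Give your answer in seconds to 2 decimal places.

Total absorption A = 109.6×0.05 + 67.2×0.81 + 67.2×0.33
  = 5.480 + 54.432 + 22.176 = 82.088 m² sabins.
V = 7·9.6·3.3 = 221.76 m³.
T = 0.161 V/A = 0.161·221.76/82.088 = 0.43 s.

0.43 s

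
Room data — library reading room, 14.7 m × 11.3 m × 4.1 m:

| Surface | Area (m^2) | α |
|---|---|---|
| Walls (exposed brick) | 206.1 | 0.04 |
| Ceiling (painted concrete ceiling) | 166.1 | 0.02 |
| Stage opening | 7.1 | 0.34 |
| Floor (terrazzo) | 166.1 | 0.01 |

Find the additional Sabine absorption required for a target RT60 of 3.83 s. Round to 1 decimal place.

13.0 sabins

Summing Sᵢαᵢ: 8.244 + 3.322 + 2.414 + 1.661 → A₁ = 15.641 sabins.
V = 681.051 m³. Required absorption A₂ = 0.161 × 681.051 / 3.83 = 28.629 sabins.
ΔA = A₂ − A₁ = 28.629 − 15.641 = 13.0 sabins.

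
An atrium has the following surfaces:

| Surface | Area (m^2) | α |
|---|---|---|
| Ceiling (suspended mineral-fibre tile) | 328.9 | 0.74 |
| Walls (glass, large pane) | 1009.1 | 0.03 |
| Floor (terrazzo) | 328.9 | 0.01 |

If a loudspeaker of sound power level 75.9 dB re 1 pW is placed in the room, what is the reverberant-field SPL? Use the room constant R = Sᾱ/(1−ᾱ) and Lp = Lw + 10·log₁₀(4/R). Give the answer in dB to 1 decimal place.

56.7 dB

A = 276.948 sabins; S = 1666.9 m^2.
ᾱ = 276.948/1666.9 = 0.1661; R = Sᾱ/(1−ᾱ) = 276.948/(1−0.1661) = 332.112 m^2.
Lp = Lw + 10 log₁₀(4/R) = 75.9 -19.19 = 56.7 dB.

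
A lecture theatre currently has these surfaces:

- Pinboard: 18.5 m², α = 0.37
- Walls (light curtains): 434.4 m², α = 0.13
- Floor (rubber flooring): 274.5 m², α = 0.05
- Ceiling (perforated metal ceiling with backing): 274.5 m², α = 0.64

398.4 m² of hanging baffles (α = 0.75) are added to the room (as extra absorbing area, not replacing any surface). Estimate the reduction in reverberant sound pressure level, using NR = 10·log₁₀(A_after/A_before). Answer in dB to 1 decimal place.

Summing Sᵢαᵢ: 6.845 + 56.472 + 13.725 + 175.680 → A_before = 252.722 sabins.
Treatment contributes 398.4·0.75 = 298.800 sabins.
A_after = 252.722 + 298.800 = 551.522 sabins.
Reduction = 10 log₁₀(A_after/A_before) = 10 log₁₀(2.1823) = 3.4 dB.

3.4 dB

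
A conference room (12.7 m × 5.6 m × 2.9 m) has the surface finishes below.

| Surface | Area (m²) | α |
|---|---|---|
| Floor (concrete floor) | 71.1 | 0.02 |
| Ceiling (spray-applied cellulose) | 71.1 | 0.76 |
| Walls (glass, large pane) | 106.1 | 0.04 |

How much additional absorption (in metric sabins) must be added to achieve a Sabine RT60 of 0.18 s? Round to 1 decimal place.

A₁ = Σ Sᵢαᵢ = 71.1*0.02 + 71.1*0.76 + 106.1*0.04 = 59.702 sabins.
V = 206.248 m³. Required absorption A₂ = 0.161 × 206.248 / 0.18 = 184.477 sabins.
Additional absorption ΔA = 184.477 − 59.702 = 124.8 sabins.

124.8 sabins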